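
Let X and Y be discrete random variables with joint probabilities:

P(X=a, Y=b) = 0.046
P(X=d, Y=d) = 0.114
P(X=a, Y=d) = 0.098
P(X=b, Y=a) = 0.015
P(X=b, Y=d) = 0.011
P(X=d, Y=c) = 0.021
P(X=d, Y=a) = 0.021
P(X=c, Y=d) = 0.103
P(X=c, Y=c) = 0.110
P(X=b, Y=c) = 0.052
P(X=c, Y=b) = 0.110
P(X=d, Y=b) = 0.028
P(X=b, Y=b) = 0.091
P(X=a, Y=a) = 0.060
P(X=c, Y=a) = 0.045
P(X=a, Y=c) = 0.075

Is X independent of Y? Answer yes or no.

no

P(X=d) = 0.184 and P(Y=d) = 0.326, so their product is 0.05998, but P(X=d, Y=d) = 0.114. Since these differ, X and Y are not independent.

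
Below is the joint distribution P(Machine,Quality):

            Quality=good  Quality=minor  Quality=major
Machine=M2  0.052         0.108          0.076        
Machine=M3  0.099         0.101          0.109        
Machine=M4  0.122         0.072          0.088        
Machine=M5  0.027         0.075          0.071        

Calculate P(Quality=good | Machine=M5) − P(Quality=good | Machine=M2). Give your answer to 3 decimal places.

P(Machine=M5) = 0.027 + 0.075 + 0.071 = 0.173; P(Quality=good | Machine=M5) = 0.027/0.173 = 0.1561.
P(Machine=M2) = 0.052 + 0.108 + 0.076 = 0.236; P(Quality=good | Machine=M2) = 0.052/0.236 = 0.2203.
Difference = -0.064.

-0.064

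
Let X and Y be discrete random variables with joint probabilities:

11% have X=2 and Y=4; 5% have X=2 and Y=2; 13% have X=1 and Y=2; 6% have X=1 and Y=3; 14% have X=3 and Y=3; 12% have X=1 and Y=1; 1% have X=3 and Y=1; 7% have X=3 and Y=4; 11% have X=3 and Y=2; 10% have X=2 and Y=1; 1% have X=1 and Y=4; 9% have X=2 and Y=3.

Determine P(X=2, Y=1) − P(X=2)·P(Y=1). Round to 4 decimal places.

P(X=2) = 0.10 + 0.05 + 0.09 + 0.11 = 0.35.
P(Y=1) = 0.12 + 0.10 + 0.01 = 0.23.
P(X=2, Y=1) − P(X=2)P(Y=1) = 0.10 − 0.35×0.23 = 0.0195.

0.0195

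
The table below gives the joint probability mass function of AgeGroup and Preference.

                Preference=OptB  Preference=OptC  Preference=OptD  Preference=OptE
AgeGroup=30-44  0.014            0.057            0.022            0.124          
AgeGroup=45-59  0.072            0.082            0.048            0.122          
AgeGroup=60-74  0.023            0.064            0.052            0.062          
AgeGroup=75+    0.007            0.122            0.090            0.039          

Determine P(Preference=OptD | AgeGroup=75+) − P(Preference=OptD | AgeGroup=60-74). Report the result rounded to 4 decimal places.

P(AgeGroup=75+) = 0.007 + 0.122 + 0.090 + 0.039 = 0.258; P(Preference=OptD | AgeGroup=75+) = 0.090/0.258 = 0.34884.
P(AgeGroup=60-74) = 0.023 + 0.064 + 0.052 + 0.062 = 0.201; P(Preference=OptD | AgeGroup=60-74) = 0.052/0.201 = 0.25871.
Difference = 0.0901.

0.0901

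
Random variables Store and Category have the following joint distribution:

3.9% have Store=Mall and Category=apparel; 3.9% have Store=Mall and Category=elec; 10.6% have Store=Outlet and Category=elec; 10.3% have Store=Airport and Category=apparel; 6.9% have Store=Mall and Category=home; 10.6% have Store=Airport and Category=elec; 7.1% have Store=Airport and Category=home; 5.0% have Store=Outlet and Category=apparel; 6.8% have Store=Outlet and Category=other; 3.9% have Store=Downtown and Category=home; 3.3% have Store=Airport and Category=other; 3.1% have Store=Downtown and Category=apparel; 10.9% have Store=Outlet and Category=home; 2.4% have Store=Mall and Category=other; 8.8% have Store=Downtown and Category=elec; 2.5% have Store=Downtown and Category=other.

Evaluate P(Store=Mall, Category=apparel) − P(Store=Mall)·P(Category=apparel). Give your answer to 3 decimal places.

P(Store=Mall) = 0.039 + 0.039 + 0.069 + 0.024 = 0.171.
P(Category=apparel) = 0.031 + 0.039 + 0.103 + 0.050 = 0.223.
P(Store=Mall, Category=apparel) − P(Store=Mall)P(Category=apparel) = 0.039 − 0.171×0.223 = 0.001.

0.001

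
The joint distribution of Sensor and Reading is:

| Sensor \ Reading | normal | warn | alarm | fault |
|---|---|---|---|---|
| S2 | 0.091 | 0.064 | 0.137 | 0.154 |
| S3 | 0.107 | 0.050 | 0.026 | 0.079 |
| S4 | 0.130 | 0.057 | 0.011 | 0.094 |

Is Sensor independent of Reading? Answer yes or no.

P(Sensor=S2) = 0.446 and P(Reading=alarm) = 0.174, so their product is 0.07760, but P(Sensor=S2, Reading=alarm) = 0.137. Since these differ, Sensor and Reading are not independent.

no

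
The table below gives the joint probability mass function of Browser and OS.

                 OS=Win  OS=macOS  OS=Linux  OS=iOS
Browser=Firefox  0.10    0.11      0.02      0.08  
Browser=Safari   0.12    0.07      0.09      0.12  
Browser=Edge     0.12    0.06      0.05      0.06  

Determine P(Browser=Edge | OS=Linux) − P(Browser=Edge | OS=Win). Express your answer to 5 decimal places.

P(OS=Linux) = 0.02 + 0.09 + 0.05 = 0.16; P(Browser=Edge | OS=Linux) = 0.05/0.16 = 0.312500.
P(OS=Win) = 0.10 + 0.12 + 0.12 = 0.34; P(Browser=Edge | OS=Win) = 0.12/0.34 = 0.352941.
Difference = -0.04044.

-0.04044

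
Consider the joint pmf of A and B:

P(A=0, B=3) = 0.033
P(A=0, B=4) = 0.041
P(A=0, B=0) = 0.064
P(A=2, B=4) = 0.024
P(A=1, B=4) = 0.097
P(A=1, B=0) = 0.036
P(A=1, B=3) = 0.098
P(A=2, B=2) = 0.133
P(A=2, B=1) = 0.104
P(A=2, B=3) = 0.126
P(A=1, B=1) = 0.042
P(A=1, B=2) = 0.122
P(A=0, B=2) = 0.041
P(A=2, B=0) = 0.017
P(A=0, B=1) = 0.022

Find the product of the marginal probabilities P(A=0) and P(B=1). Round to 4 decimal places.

P(A=0) = 0.064 + 0.022 + 0.041 + 0.033 + 0.041 = 0.201.
P(B=1) = 0.022 + 0.042 + 0.104 = 0.168.
Product: 0.201 × 0.168 = 0.0338.

0.0338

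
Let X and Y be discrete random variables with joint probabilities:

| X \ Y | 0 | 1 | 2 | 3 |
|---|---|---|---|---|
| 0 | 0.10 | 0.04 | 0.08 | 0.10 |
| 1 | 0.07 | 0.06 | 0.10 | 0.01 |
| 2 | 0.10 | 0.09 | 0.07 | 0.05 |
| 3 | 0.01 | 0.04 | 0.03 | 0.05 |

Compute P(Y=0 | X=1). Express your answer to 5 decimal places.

P(X=1) = 0.07 + 0.06 + 0.10 + 0.01 = 0.24.
P(Y=0 | X=1) = 0.07/0.24 = 0.29167.

0.29167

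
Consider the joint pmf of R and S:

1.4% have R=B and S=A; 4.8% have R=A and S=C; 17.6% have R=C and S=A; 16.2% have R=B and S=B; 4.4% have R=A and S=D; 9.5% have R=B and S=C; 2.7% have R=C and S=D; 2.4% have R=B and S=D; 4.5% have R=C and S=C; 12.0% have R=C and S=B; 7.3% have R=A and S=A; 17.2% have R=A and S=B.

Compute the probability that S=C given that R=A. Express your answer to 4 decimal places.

0.1424

P(R=A) = 0.073 + 0.172 + 0.048 + 0.044 = 0.337.
P(S=C | R=A) = 0.048/0.337 = 0.1424.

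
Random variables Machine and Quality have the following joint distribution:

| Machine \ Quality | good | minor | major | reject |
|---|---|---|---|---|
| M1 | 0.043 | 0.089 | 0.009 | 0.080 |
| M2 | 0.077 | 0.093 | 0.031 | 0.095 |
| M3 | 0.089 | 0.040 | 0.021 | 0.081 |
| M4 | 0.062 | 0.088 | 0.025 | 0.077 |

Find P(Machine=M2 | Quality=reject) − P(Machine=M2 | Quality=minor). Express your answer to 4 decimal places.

-0.0147

P(Quality=reject) = 0.080 + 0.095 + 0.081 + 0.077 = 0.333; P(Machine=M2 | Quality=reject) = 0.095/0.333 = 0.28529.
P(Quality=minor) = 0.089 + 0.093 + 0.040 + 0.088 = 0.310; P(Machine=M2 | Quality=minor) = 0.093/0.310 = 0.30000.
Difference = -0.0147.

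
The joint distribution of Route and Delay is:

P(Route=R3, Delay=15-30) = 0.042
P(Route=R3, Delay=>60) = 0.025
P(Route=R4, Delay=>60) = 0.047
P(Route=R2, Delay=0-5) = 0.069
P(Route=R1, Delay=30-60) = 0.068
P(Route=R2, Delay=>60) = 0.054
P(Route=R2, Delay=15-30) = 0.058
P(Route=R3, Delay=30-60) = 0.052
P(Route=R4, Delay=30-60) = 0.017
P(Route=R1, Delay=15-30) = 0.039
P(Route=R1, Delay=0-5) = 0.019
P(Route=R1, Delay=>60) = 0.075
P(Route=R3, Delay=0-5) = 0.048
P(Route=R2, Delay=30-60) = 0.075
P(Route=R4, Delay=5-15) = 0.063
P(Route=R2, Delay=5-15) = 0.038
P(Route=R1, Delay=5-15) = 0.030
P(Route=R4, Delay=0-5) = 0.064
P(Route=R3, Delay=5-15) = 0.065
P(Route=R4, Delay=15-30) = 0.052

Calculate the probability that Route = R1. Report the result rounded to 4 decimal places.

P(Route=R1) = 0.019 + 0.030 + 0.039 + 0.068 + 0.075 = 0.231.

0.2310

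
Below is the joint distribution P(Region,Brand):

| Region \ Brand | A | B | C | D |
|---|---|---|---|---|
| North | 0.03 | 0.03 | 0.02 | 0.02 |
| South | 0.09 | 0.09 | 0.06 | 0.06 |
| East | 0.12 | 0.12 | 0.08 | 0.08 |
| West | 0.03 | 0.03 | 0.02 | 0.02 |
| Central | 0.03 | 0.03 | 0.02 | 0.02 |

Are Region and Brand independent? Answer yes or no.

Every cell satisfies P(Region,Brand) = P(Region)·P(Brand). For instance P(Region=South) = 0.30, P(Brand=C) = 0.20, and 0.30×0.20 = 0.06 matches the joint entry. So Region and Brand are independent.

yes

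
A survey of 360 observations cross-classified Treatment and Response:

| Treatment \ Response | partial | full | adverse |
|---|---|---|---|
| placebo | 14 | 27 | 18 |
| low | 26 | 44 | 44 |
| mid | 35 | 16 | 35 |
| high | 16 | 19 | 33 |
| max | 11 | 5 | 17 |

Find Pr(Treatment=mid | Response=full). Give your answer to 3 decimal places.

Total with Response=full: 27 + 44 + 16 + 19 + 5 = 111.
P(Treatment=mid | Response=full) = 16/111 = 0.144.

0.144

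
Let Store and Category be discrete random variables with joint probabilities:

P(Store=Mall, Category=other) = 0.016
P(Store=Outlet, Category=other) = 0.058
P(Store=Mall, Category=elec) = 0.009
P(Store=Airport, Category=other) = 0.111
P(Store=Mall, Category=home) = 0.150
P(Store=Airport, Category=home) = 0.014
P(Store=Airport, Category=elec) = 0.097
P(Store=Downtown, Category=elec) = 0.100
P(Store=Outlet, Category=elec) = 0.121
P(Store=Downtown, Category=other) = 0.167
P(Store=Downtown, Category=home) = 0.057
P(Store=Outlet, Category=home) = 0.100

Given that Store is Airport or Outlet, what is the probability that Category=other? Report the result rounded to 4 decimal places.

0.3373

P(Store=Airport) = 0.097 + 0.014 + 0.111 = 0.222.
P(Store=Outlet) = 0.121 + 0.100 + 0.058 = 0.279.
P(Store ∈ {Airport, Outlet}) = 0.222 + 0.279 = 0.501; P(Category=other, Store ∈ {Airport, Outlet}) = 0.111 + 0.058 = 0.169.
P(Category=other | Store ∈ {Airport, Outlet}) = 0.169/0.501 = 0.3373.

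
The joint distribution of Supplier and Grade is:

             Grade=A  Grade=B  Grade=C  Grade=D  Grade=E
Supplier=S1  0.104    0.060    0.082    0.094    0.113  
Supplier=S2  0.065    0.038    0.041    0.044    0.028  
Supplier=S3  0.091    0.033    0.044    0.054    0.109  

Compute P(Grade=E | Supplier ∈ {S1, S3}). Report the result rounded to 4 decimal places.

P(Supplier=S1) = 0.104 + 0.060 + 0.082 + 0.094 + 0.113 = 0.453.
P(Supplier=S3) = 0.091 + 0.033 + 0.044 + 0.054 + 0.109 = 0.331.
P(Supplier ∈ {S1, S3}) = 0.453 + 0.331 = 0.784; P(Grade=E, Supplier ∈ {S1, S3}) = 0.113 + 0.109 = 0.222.
P(Grade=E | Supplier ∈ {S1, S3}) = 0.222/0.784 = 0.2832.

0.2832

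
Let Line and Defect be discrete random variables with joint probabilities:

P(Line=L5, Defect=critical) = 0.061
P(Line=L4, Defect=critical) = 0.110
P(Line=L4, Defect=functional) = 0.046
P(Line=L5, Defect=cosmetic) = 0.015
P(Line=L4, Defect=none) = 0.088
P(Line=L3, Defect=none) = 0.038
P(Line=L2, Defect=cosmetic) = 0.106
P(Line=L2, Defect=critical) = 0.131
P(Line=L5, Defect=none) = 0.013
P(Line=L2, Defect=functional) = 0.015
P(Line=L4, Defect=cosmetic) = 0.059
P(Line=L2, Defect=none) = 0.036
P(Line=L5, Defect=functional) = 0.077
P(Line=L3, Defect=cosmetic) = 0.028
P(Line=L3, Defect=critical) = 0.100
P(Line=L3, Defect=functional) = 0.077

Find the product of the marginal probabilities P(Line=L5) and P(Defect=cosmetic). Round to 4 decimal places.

P(Line=L5) = 0.013 + 0.015 + 0.077 + 0.061 = 0.166.
P(Defect=cosmetic) = 0.106 + 0.028 + 0.059 + 0.015 = 0.208.
Product: 0.166 × 0.208 = 0.0345.

0.0345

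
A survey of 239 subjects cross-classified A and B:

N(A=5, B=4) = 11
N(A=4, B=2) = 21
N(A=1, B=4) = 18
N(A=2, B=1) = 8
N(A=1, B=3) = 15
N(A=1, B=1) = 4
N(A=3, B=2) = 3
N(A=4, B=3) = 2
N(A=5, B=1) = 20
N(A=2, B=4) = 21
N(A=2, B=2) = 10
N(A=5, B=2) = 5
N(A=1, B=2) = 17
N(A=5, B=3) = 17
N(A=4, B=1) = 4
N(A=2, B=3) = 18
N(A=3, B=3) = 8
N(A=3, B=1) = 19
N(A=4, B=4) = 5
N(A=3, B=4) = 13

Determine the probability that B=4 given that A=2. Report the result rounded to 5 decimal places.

Total with A=2: 8 + 10 + 18 + 21 = 57.
P(B=4 | A=2) = 21/57 = 0.36842.

0.36842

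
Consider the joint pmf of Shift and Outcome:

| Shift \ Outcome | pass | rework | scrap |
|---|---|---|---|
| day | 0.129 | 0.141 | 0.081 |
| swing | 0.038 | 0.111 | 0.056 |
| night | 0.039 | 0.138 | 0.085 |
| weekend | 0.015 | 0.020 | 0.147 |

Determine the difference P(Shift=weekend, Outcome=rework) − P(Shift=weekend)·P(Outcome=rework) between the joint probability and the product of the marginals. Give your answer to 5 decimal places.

-0.05462

P(Shift=weekend) = 0.015 + 0.020 + 0.147 = 0.182.
P(Outcome=rework) = 0.141 + 0.111 + 0.138 + 0.020 = 0.410.
P(Shift=weekend, Outcome=rework) − P(Shift=weekend)P(Outcome=rework) = 0.020 − 0.182×0.410 = -0.05462.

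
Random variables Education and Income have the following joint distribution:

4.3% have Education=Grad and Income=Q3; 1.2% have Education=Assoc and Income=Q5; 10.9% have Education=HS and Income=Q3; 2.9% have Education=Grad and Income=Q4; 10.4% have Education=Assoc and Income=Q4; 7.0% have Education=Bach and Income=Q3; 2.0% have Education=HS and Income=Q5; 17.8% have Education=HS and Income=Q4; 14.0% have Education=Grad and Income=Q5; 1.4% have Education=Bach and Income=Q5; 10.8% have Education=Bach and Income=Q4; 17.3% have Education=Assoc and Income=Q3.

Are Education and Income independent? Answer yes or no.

P(Education=Grad) = 0.212 and P(Income=Q5) = 0.186, so their product is 0.03943, but P(Education=Grad, Income=Q5) = 0.140. Since these differ, Education and Income are not independent.

no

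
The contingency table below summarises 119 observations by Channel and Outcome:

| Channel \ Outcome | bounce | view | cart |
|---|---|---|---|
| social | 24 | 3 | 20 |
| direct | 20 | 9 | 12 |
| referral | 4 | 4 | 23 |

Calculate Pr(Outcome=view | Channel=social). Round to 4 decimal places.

0.0638

Total with Channel=social: 24 + 3 + 20 = 47.
P(Outcome=view | Channel=social) = 3/47 = 0.0638.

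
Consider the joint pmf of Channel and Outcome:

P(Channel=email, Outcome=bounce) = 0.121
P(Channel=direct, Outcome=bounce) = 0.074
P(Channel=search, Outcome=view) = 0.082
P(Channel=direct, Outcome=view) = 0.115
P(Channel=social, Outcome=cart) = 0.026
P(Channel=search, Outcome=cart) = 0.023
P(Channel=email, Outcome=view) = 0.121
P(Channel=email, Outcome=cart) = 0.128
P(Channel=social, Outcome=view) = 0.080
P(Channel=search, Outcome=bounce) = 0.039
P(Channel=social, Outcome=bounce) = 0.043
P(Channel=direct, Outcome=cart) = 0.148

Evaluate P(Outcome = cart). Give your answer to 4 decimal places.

P(Outcome=cart) = 0.128 + 0.023 + 0.026 + 0.148 = 0.325.

0.3250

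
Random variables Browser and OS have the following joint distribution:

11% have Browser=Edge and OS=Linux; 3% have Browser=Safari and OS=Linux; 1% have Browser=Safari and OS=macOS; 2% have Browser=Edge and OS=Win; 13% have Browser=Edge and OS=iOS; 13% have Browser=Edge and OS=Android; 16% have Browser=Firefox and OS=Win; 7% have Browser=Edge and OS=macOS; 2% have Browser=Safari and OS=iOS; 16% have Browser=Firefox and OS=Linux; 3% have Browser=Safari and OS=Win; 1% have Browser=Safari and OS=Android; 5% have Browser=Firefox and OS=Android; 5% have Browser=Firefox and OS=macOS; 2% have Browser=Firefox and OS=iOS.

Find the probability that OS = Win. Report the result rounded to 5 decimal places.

P(OS=Win) = 0.16 + 0.03 + 0.02 = 0.21.

0.21000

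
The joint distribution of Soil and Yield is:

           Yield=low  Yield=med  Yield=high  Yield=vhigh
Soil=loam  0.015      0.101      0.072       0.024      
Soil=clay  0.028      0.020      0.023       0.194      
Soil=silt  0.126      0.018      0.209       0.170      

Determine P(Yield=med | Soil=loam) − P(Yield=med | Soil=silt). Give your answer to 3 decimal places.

P(Soil=loam) = 0.015 + 0.101 + 0.072 + 0.024 = 0.212; P(Yield=med | Soil=loam) = 0.101/0.212 = 0.4764.
P(Soil=silt) = 0.126 + 0.018 + 0.209 + 0.170 = 0.523; P(Yield=med | Soil=silt) = 0.018/0.523 = 0.0344.
Difference = 0.442.

0.442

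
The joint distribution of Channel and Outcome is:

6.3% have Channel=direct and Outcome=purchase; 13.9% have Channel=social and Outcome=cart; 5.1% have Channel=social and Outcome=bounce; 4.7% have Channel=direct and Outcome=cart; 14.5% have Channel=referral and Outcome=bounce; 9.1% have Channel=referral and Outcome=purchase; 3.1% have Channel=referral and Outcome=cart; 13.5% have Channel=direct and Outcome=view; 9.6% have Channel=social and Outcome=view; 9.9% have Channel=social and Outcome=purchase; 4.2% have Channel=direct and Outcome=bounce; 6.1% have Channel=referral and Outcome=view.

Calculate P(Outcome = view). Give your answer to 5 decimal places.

0.29200

P(Outcome=view) = 0.096 + 0.135 + 0.061 = 0.292.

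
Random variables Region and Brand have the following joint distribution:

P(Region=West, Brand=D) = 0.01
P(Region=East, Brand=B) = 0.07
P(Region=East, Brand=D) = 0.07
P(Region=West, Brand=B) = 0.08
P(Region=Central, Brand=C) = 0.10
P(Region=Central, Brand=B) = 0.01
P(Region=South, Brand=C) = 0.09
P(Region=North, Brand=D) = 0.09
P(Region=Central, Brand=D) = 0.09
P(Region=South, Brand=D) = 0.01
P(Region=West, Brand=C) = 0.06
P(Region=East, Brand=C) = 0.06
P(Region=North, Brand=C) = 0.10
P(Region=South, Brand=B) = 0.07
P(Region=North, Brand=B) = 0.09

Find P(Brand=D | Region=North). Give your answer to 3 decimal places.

P(Region=North) = 0.09 + 0.10 + 0.09 = 0.28.
P(Brand=D | Region=North) = 0.09/0.28 = 0.321.

0.321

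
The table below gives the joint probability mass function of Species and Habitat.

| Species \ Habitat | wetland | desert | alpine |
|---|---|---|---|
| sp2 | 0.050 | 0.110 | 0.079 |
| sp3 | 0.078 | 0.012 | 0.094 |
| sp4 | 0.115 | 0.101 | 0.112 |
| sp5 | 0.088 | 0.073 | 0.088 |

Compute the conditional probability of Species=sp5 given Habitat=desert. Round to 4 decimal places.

P(Habitat=desert) = 0.110 + 0.012 + 0.101 + 0.073 = 0.296.
P(Species=sp5 | Habitat=desert) = 0.073/0.296 = 0.2466.

0.2466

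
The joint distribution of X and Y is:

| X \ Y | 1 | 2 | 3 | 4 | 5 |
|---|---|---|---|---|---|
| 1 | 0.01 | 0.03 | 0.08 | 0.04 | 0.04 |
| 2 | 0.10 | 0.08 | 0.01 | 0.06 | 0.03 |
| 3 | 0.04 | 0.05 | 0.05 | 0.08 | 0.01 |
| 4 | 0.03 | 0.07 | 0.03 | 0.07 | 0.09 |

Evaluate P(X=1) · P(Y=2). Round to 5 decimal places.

P(X=1) = 0.01 + 0.03 + 0.08 + 0.04 + 0.04 = 0.20.
P(Y=2) = 0.03 + 0.08 + 0.05 + 0.07 = 0.23.
Product: 0.20 × 0.23 = 0.04600.

0.04600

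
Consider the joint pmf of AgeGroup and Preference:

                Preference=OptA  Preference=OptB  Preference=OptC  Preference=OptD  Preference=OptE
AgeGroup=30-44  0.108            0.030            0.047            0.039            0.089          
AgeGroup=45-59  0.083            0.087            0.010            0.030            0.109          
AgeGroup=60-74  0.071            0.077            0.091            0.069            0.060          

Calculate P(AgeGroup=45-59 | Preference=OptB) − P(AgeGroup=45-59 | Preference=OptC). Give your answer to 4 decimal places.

P(Preference=OptB) = 0.030 + 0.087 + 0.077 = 0.194; P(AgeGroup=45-59 | Preference=OptB) = 0.087/0.194 = 0.44845.
P(Preference=OptC) = 0.047 + 0.010 + 0.091 = 0.148; P(AgeGroup=45-59 | Preference=OptC) = 0.010/0.148 = 0.06757.
Difference = 0.3809.

0.3809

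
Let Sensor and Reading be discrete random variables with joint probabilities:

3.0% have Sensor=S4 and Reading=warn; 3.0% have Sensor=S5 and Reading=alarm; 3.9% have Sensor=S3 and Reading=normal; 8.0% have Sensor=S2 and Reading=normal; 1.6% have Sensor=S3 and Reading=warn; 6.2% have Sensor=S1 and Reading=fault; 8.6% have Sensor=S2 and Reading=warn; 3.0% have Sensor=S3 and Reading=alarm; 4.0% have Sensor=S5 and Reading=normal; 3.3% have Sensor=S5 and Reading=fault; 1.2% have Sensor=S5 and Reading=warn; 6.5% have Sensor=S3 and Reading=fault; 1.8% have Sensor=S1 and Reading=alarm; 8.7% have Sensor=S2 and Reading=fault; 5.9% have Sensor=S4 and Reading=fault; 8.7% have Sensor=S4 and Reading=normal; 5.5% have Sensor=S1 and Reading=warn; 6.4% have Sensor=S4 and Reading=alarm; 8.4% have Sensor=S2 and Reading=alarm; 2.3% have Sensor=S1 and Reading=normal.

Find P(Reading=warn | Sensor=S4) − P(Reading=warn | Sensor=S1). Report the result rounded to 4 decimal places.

P(Sensor=S4) = 0.087 + 0.030 + 0.064 + 0.059 = 0.240; P(Reading=warn | Sensor=S4) = 0.030/0.240 = 0.12500.
P(Sensor=S1) = 0.023 + 0.055 + 0.018 + 0.062 = 0.158; P(Reading=warn | Sensor=S1) = 0.055/0.158 = 0.34810.
Difference = -0.2231.

-0.2231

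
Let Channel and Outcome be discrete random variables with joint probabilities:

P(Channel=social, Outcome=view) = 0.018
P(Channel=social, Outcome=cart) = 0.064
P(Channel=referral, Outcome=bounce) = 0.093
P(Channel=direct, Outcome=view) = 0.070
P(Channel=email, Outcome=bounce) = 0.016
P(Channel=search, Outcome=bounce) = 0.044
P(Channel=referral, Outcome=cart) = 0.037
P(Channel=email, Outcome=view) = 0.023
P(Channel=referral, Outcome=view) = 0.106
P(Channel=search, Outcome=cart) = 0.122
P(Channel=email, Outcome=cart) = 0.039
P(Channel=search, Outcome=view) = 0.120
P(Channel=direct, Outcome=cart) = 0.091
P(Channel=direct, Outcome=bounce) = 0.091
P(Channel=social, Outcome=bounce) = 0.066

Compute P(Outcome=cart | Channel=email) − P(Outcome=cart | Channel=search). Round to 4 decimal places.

0.0734

P(Channel=email) = 0.016 + 0.023 + 0.039 = 0.078; P(Outcome=cart | Channel=email) = 0.039/0.078 = 0.50000.
P(Channel=search) = 0.044 + 0.120 + 0.122 = 0.286; P(Outcome=cart | Channel=search) = 0.122/0.286 = 0.42657.
Difference = 0.0734.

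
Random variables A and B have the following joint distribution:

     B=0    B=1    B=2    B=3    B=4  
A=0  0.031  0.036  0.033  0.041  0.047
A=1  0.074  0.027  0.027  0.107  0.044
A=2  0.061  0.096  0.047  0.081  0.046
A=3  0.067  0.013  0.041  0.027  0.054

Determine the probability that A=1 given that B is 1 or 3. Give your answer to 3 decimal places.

0.313

P(B=1) = 0.036 + 0.027 + 0.096 + 0.013 = 0.172.
P(B=3) = 0.041 + 0.107 + 0.081 + 0.027 = 0.256.
P(B ∈ {1, 3}) = 0.172 + 0.256 = 0.428; P(A=1, B ∈ {1, 3}) = 0.027 + 0.107 = 0.134.
P(A=1 | B ∈ {1, 3}) = 0.134/0.428 = 0.313.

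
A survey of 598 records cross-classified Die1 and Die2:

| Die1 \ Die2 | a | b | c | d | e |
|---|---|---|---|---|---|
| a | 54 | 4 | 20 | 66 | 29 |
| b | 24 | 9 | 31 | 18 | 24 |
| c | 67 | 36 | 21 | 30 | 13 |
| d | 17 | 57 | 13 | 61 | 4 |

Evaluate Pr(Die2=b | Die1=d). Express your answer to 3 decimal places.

0.375

Total with Die1=d: 17 + 57 + 13 + 61 + 4 = 152.
P(Die2=b | Die1=d) = 57/152 = 0.375.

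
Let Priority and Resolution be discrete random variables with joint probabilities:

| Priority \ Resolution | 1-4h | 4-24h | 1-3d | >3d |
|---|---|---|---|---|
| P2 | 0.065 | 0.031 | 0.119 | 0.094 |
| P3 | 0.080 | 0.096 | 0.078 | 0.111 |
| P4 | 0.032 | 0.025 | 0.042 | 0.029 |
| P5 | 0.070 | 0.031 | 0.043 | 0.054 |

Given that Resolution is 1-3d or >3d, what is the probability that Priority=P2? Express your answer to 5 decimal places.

0.37368

P(Resolution=1-3d) = 0.119 + 0.078 + 0.042 + 0.043 = 0.282.
P(Resolution=>3d) = 0.094 + 0.111 + 0.029 + 0.054 = 0.288.
P(Resolution ∈ {1-3d, >3d}) = 0.282 + 0.288 = 0.570; P(Priority=P2, Resolution ∈ {1-3d, >3d}) = 0.119 + 0.094 = 0.213.
P(Priority=P2 | Resolution ∈ {1-3d, >3d}) = 0.213/0.570 = 0.37368.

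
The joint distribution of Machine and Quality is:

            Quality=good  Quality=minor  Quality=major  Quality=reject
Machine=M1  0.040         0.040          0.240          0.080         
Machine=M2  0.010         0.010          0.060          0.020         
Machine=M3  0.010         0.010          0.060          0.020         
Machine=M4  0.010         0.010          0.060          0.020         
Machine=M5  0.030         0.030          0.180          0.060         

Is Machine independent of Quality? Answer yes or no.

yes

Every cell satisfies P(Machine,Quality) = P(Machine)·P(Quality). For instance P(Machine=M5) = 0.300, P(Quality=minor) = 0.100, and 0.300×0.100 = 0.030 matches the joint entry. So Machine and Quality are independent.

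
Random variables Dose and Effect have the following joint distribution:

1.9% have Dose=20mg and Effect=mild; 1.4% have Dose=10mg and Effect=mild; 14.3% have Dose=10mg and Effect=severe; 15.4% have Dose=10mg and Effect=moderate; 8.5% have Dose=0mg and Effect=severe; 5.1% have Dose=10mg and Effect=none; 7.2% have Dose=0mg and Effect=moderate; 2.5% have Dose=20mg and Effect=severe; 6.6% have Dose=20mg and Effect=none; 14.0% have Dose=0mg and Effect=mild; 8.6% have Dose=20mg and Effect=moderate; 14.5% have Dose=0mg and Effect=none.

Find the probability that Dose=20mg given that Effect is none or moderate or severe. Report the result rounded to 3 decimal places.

0.214

P(Effect=none) = 0.145 + 0.051 + 0.066 = 0.262.
P(Effect=moderate) = 0.072 + 0.154 + 0.086 = 0.312.
P(Effect=severe) = 0.085 + 0.143 + 0.025 = 0.253.
P(Effect ∈ {none, moderate, severe}) = 0.262 + 0.312 + 0.253 = 0.827; P(Dose=20mg, Effect ∈ {none, moderate, severe}) = 0.066 + 0.086 + 0.025 = 0.177.
P(Dose=20mg | Effect ∈ {none, moderate, severe}) = 0.177/0.827 = 0.214.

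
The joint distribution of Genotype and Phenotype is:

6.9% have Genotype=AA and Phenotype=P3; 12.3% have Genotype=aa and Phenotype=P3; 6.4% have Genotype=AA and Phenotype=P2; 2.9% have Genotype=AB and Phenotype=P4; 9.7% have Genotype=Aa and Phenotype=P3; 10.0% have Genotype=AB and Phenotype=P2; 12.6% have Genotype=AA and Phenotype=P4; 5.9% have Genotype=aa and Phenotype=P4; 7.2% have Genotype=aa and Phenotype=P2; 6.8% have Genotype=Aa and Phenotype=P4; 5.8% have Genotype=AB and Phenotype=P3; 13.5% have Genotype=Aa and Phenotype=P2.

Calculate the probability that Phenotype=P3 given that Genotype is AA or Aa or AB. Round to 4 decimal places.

P(Genotype=AA) = 0.064 + 0.069 + 0.126 = 0.259.
P(Genotype=Aa) = 0.135 + 0.097 + 0.068 = 0.300.
P(Genotype=AB) = 0.100 + 0.058 + 0.029 = 0.187.
P(Genotype ∈ {AA, Aa, AB}) = 0.259 + 0.300 + 0.187 = 0.746; P(Phenotype=P3, Genotype ∈ {AA, Aa, AB}) = 0.069 + 0.097 + 0.058 = 0.224.
P(Phenotype=P3 | Genotype ∈ {AA, Aa, AB}) = 0.224/0.746 = 0.3003.

0.3003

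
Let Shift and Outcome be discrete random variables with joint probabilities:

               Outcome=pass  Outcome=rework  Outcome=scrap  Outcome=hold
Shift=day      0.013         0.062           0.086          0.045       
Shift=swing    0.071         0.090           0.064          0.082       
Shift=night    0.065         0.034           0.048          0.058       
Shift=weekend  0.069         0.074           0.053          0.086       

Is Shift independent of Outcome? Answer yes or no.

P(Shift=day) = 0.206 and P(Outcome=scrap) = 0.251, so their product is 0.05171, but P(Shift=day, Outcome=scrap) = 0.086. Since these differ, Shift and Outcome are not independent.

no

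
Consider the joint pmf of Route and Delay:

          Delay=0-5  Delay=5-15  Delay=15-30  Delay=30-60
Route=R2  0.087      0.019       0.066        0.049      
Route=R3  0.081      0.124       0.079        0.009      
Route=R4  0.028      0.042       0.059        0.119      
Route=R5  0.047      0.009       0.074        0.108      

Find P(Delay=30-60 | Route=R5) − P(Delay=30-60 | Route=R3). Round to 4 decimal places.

0.4231

P(Route=R5) = 0.047 + 0.009 + 0.074 + 0.108 = 0.238; P(Delay=30-60 | Route=R5) = 0.108/0.238 = 0.45378.
P(Route=R3) = 0.081 + 0.124 + 0.079 + 0.009 = 0.293; P(Delay=30-60 | Route=R3) = 0.009/0.293 = 0.03072.
Difference = 0.4231.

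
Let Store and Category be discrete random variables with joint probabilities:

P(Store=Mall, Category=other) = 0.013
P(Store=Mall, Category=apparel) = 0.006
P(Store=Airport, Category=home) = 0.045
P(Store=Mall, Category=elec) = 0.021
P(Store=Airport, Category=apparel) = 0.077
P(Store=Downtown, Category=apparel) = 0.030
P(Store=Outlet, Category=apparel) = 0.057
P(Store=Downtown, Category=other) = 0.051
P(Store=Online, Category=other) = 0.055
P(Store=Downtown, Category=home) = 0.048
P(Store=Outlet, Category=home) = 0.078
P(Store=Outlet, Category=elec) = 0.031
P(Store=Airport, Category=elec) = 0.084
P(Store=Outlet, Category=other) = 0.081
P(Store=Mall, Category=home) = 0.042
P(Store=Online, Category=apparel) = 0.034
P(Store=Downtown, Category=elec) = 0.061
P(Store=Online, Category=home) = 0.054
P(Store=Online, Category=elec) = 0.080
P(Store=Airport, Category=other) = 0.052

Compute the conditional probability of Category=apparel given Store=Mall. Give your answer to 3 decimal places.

0.073

P(Store=Mall) = 0.006 + 0.021 + 0.042 + 0.013 = 0.082.
P(Category=apparel | Store=Mall) = 0.006/0.082 = 0.073.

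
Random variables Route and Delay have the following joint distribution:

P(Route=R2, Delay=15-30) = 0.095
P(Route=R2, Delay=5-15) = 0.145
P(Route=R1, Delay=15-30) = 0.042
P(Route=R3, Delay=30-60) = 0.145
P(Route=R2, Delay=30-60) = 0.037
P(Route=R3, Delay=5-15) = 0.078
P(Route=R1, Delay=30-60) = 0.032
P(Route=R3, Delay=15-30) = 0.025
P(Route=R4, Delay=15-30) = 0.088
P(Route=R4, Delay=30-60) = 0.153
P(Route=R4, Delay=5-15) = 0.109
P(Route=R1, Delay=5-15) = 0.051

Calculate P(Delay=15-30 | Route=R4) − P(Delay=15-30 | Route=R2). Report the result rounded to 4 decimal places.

P(Route=R4) = 0.109 + 0.088 + 0.153 = 0.350; P(Delay=15-30 | Route=R4) = 0.088/0.350 = 0.25143.
P(Route=R2) = 0.145 + 0.095 + 0.037 = 0.277; P(Delay=15-30 | Route=R2) = 0.095/0.277 = 0.34296.
Difference = -0.0915.

-0.0915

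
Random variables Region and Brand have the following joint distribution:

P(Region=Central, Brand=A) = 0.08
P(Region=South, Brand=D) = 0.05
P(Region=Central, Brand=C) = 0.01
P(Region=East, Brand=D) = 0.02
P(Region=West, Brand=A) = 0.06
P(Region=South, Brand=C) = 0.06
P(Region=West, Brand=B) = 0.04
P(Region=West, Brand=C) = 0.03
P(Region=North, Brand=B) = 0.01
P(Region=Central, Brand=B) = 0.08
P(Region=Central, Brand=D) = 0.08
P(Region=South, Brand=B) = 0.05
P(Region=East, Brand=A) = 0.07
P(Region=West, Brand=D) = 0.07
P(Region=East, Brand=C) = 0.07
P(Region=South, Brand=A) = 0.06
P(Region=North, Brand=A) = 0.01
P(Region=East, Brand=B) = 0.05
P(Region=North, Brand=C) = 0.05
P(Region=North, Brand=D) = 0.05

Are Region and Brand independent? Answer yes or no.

no

P(Region=Central) = 0.25 and P(Brand=C) = 0.22, so their product is 0.0550, but P(Region=Central, Brand=C) = 0.01. Since these differ, Region and Brand are not independent.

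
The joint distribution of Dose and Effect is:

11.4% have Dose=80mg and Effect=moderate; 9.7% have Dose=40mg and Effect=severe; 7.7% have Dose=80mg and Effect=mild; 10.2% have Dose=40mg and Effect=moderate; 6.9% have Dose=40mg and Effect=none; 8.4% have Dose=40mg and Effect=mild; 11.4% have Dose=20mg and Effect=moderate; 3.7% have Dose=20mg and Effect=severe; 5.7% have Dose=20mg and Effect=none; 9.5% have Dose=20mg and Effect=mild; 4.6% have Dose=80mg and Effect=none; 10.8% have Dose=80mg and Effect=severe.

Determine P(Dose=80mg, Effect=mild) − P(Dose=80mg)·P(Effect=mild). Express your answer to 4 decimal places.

P(Dose=80mg) = 0.046 + 0.077 + 0.114 + 0.108 = 0.345.
P(Effect=mild) = 0.095 + 0.084 + 0.077 = 0.256.
P(Dose=80mg, Effect=mild) − P(Dose=80mg)P(Effect=mild) = 0.077 − 0.345×0.256 = -0.0113.

-0.0113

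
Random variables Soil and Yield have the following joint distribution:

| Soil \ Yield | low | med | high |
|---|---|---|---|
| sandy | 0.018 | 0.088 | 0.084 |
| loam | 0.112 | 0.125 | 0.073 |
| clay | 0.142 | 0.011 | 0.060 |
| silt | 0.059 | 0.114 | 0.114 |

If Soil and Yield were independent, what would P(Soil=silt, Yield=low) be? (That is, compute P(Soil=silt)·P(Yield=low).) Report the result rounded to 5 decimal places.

P(Soil=silt) = 0.059 + 0.114 + 0.114 = 0.287.
P(Yield=low) = 0.018 + 0.112 + 0.142 + 0.059 = 0.331.
Product: 0.287 × 0.331 = 0.09500.

0.09500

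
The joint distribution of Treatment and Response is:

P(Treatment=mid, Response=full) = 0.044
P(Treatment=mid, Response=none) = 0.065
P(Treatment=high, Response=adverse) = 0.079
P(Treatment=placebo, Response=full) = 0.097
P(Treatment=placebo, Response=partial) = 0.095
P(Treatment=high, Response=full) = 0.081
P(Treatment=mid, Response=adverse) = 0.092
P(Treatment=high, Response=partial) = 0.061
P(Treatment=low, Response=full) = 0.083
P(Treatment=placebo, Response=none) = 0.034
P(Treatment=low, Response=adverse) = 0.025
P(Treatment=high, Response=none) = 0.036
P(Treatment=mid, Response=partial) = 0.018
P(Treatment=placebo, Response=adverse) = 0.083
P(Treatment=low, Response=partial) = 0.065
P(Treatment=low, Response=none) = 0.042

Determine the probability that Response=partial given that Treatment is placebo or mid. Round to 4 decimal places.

P(Treatment=placebo) = 0.034 + 0.095 + 0.097 + 0.083 = 0.309.
P(Treatment=mid) = 0.065 + 0.018 + 0.044 + 0.092 = 0.219.
P(Treatment ∈ {placebo, mid}) = 0.309 + 0.219 = 0.528; P(Response=partial, Treatment ∈ {placebo, mid}) = 0.095 + 0.018 = 0.113.
P(Response=partial | Treatment ∈ {placebo, mid}) = 0.113/0.528 = 0.2140.

0.2140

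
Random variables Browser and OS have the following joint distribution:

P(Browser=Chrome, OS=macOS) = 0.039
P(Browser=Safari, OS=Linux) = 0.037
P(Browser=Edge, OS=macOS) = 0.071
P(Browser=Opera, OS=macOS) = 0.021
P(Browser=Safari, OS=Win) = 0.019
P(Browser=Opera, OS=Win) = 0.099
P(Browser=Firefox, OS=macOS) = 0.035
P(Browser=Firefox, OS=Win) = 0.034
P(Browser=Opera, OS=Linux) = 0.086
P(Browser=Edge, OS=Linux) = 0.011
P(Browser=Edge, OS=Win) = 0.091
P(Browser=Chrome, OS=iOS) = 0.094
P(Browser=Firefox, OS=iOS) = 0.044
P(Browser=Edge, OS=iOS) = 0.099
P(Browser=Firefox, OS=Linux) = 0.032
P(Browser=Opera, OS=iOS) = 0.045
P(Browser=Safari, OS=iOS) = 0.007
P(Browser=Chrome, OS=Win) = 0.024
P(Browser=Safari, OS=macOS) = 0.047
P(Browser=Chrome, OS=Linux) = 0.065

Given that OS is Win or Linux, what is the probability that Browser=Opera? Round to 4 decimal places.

0.3715

P(OS=Win) = 0.024 + 0.034 + 0.019 + 0.091 + 0.099 = 0.267.
P(OS=Linux) = 0.065 + 0.032 + 0.037 + 0.011 + 0.086 = 0.231.
P(OS ∈ {Win, Linux}) = 0.267 + 0.231 = 0.498; P(Browser=Opera, OS ∈ {Win, Linux}) = 0.099 + 0.086 = 0.185.
P(Browser=Opera | OS ∈ {Win, Linux}) = 0.185/0.498 = 0.3715.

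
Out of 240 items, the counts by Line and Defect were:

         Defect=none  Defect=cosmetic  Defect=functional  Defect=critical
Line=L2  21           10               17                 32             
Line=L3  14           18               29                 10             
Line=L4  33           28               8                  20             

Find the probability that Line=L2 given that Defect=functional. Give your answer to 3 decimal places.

0.315

Total with Defect=functional: 17 + 29 + 8 = 54.
P(Line=L2 | Defect=functional) = 17/54 = 0.315.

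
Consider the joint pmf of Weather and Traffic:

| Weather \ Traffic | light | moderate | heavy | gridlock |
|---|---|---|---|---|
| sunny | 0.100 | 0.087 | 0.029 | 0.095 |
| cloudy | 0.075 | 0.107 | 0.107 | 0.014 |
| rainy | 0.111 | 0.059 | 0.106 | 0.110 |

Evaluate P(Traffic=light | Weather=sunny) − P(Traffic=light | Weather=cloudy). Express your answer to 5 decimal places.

0.07402

P(Weather=sunny) = 0.100 + 0.087 + 0.029 + 0.095 = 0.311; P(Traffic=light | Weather=sunny) = 0.100/0.311 = 0.321543.
P(Weather=cloudy) = 0.075 + 0.107 + 0.107 + 0.014 = 0.303; P(Traffic=light | Weather=cloudy) = 0.075/0.303 = 0.247525.
Difference = 0.07402.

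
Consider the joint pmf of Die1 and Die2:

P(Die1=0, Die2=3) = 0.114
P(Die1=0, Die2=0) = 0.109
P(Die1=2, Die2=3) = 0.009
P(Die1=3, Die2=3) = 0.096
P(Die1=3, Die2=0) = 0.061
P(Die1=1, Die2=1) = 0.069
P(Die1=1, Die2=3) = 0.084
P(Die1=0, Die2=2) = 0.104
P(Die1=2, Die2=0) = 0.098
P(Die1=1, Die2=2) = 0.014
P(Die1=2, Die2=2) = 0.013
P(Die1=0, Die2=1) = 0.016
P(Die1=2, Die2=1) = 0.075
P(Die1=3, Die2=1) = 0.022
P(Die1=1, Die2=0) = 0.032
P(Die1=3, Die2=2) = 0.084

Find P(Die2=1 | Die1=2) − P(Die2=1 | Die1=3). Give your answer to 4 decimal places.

P(Die1=2) = 0.098 + 0.075 + 0.013 + 0.009 = 0.195; P(Die2=1 | Die1=2) = 0.075/0.195 = 0.38462.
P(Die1=3) = 0.061 + 0.022 + 0.084 + 0.096 = 0.263; P(Die2=1 | Die1=3) = 0.022/0.263 = 0.08365.
Difference = 0.3010.

0.3010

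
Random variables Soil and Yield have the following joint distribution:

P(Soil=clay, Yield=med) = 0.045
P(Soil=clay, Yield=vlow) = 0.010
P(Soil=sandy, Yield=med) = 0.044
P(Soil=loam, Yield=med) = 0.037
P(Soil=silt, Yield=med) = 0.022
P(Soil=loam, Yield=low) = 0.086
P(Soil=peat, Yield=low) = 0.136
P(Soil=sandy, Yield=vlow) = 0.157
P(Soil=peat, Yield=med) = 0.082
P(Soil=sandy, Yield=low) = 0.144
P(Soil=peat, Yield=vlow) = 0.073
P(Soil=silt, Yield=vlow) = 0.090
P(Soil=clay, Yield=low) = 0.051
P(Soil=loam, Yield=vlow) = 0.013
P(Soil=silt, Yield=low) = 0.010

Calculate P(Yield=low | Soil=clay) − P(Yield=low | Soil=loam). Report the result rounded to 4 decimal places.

P(Soil=clay) = 0.010 + 0.051 + 0.045 = 0.106; P(Yield=low | Soil=clay) = 0.051/0.106 = 0.48113.
P(Soil=loam) = 0.013 + 0.086 + 0.037 = 0.136; P(Yield=low | Soil=loam) = 0.086/0.136 = 0.63235.
Difference = -0.1512.

-0.1512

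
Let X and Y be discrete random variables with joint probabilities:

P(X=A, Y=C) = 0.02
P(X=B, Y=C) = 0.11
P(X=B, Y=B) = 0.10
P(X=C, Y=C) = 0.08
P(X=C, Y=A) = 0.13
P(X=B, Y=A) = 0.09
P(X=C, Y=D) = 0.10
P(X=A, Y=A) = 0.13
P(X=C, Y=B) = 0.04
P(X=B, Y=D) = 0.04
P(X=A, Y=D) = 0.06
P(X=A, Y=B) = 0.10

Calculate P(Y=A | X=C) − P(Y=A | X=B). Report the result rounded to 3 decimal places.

0.107

P(X=C) = 0.13 + 0.04 + 0.08 + 0.10 = 0.35; P(Y=A | X=C) = 0.13/0.35 = 0.3714.
P(X=B) = 0.09 + 0.10 + 0.11 + 0.04 = 0.34; P(Y=A | X=B) = 0.09/0.34 = 0.2647.
Difference = 0.107.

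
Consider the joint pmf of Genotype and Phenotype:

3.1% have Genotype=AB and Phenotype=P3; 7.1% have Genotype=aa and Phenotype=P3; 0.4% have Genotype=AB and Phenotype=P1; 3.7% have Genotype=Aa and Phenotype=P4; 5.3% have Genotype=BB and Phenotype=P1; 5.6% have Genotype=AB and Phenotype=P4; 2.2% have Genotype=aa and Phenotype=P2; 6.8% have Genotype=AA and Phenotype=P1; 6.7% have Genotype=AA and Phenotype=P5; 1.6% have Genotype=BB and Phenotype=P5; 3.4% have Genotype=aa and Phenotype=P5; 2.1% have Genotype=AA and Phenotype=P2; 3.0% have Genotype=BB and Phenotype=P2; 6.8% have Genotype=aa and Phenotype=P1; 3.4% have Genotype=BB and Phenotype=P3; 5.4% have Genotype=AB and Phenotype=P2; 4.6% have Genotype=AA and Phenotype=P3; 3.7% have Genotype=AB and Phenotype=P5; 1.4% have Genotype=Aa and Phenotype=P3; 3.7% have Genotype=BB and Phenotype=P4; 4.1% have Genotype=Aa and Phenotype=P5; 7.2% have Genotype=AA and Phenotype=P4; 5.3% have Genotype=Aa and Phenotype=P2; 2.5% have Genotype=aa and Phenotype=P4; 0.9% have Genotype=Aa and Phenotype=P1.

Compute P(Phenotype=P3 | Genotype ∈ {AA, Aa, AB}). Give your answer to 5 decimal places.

P(Genotype=AA) = 0.068 + 0.021 + 0.046 + 0.072 + 0.067 = 0.274.
P(Genotype=Aa) = 0.009 + 0.053 + 0.014 + 0.037 + 0.041 = 0.154.
P(Genotype=AB) = 0.004 + 0.054 + 0.031 + 0.056 + 0.037 = 0.182.
P(Genotype ∈ {AA, Aa, AB}) = 0.274 + 0.154 + 0.182 = 0.610; P(Phenotype=P3, Genotype ∈ {AA, Aa, AB}) = 0.046 + 0.014 + 0.031 = 0.091.
P(Phenotype=P3 | Genotype ∈ {AA, Aa, AB}) = 0.091/0.610 = 0.14918.

0.14918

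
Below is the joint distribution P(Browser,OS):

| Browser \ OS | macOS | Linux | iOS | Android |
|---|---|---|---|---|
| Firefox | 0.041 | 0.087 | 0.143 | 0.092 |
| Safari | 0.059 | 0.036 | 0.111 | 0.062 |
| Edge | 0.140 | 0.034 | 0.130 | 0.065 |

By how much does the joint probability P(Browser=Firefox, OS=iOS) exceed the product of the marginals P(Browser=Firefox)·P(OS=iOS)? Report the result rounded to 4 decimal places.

P(Browser=Firefox) = 0.041 + 0.087 + 0.143 + 0.092 = 0.363.
P(OS=iOS) = 0.143 + 0.111 + 0.130 = 0.384.
P(Browser=Firefox, OS=iOS) − P(Browser=Firefox)P(OS=iOS) = 0.143 − 0.363×0.384 = 0.0036.

0.0036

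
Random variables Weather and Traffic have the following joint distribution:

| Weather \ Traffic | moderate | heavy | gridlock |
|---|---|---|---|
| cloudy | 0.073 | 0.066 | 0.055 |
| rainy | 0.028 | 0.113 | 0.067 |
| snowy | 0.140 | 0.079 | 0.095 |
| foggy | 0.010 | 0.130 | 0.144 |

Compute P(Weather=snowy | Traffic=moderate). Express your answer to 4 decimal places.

P(Traffic=moderate) = 0.073 + 0.028 + 0.140 + 0.010 = 0.251.
P(Weather=snowy | Traffic=moderate) = 0.140/0.251 = 0.5578.

0.5578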